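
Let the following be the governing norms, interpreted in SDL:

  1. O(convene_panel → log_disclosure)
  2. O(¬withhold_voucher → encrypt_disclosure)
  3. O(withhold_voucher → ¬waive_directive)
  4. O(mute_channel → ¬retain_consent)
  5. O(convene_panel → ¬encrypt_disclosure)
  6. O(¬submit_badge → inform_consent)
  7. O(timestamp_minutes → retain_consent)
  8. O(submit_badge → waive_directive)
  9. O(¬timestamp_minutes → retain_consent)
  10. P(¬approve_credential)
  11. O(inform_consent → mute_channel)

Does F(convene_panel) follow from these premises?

Yes

Premises 7 and 9 are O(timestamp_minutes → retain_consent) and O(¬timestamp_minutes → retain_consent); every ideal world satisfies timestamp_minutes or ¬timestamp_minutes, so in either case retain_consent holds — hence O(retain_consent).
Premise 4 is O(mute_channel → ¬retain_consent); contrapositively O(retain_consent → ¬mute_channel). Since O(retain_consent) holds, K gives O(¬mute_channel).
Premise 11 is O(inform_consent → mute_channel); contrapositively O(¬mute_channel → ¬inform_consent). Since O(¬mute_channel) holds, K gives O(¬inform_consent).
The contrapositive of premise 6 (O(¬submit_badge → inform_consent)) is O(¬inform_consent → submit_badge), and O(¬inform_consent) is already established, so O(submit_badge).
With premise 8, O(submit_badge → waive_directive), the K-axiom yields O(waive_directive).
The contrapositive of premise 3 (O(withhold_voucher → ¬waive_directive)) is O(waive_directive → ¬withhold_voucher), and O(waive_directive) is already established, so O(¬withhold_voucher).
Premise 2 is O(¬withhold_voucher → encrypt_disclosure); since O(¬withhold_voucher), deontic closure gives O(encrypt_disclosure).
Premise 5 is O(convene_panel → ¬encrypt_disclosure); contrapositively O(encrypt_disclosure → ¬convene_panel). Since O(encrypt_disclosure) holds, K gives O(¬convene_panel).
Premises 1, 10 do not contribute to this derivation.
So O(¬convene_panel) holds, i.e. F(convene_panel). The claim follows.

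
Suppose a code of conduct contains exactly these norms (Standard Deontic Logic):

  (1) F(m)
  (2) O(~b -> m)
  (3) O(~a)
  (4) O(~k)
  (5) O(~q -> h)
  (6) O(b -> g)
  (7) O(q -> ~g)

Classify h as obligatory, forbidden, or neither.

Premise 1, F(m), is equivalent to O(~m).
Premise 2 is O(~b -> m); contrapositively O(~m -> b). Since O(~m) holds, K gives O(b).
With premise 6, O(b -> g), the K-axiom yields O(g).
The contrapositive of premise 7 (O(q -> ~g)) is O(g -> ~q), and O(g) is already established, so O(~q).
Applying K to premise 5 (O(~q -> h)) and O(~q) yields O(h).
Premises 3, 4 do not contribute to this derivation.
Hence h is obligatory.

Obligatory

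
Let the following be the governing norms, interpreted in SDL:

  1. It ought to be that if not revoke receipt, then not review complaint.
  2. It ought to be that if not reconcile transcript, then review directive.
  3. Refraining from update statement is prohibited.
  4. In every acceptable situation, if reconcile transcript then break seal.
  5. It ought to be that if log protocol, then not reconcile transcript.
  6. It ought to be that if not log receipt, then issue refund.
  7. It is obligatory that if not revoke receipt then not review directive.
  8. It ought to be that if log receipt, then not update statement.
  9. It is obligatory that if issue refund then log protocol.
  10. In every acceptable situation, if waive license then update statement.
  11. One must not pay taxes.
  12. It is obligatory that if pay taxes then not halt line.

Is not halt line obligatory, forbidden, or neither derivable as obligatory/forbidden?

Premise 12 is O(pay_taxes → ¬halt_line), but O(pay_taxes) is not derivable from the premises, so it does not yield O(¬halt_line).
No premise or chain of K-axiom applications forces O(¬halt_line), and none forces O(halt_line). So ¬halt_line is neither obligatory nor forbidden under these norms.

Neither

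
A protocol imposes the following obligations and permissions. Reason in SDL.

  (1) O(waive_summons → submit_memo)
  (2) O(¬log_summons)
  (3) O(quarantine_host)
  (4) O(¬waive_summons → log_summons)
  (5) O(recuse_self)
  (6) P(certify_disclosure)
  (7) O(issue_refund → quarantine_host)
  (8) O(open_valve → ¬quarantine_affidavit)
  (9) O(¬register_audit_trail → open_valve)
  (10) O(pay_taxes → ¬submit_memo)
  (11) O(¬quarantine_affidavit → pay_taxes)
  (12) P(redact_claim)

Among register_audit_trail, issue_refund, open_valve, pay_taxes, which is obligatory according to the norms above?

Premise 2 gives O(¬log_summons).
Premise 4 is O(¬waive_summons → log_summons); contrapositively O(¬log_summons → waive_summons). Since O(¬log_summons) holds, K gives O(waive_summons).
Premise 1 is O(waive_summons → submit_memo); since O(waive_summons), deontic closure gives O(submit_memo).
Premise 10, O(pay_taxes → ¬submit_memo), contraposes to O(submit_memo → ¬pay_taxes); with O(submit_memo) we get O(¬pay_taxes).
Premise 11 is O(¬quarantine_affidavit → pay_taxes); contrapositively O(¬pay_taxes → quarantine_affidavit). Since O(¬pay_taxes) holds, K gives O(quarantine_affidavit).
The contrapositive of premise 8 (O(open_valve → ¬quarantine_affidavit)) is O(quarantine_affidavit → ¬open_valve), and O(quarantine_affidavit) is already established, so O(¬open_valve).
Premise 9, O(¬register_audit_trail → open_valve), contraposes to O(¬open_valve → register_audit_trail); with O(¬open_valve) we get O(register_audit_trail).
So O(register_audit_trail) holds — register_audit_trail is obligatory. None of the other listed options is made obligatory by any chain of premises.

register_audit_trail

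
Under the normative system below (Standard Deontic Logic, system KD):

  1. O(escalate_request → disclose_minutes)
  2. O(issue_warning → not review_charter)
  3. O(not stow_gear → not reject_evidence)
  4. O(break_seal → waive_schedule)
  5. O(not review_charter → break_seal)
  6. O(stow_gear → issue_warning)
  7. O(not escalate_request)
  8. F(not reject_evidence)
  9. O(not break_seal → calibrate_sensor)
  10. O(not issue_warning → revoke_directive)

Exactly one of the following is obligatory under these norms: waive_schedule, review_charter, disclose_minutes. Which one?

F(not reject_evidence) at premise 8 means O(reject_evidence).
Premise 3 is O(not stow_gear → not reject_evidence); contrapositively O(reject_evidence → stow_gear). Since O(reject_evidence) holds, K gives O(stow_gear).
With premise 6, O(stow_gear → issue_warning), the K-axiom yields O(issue_warning).
From O(issue_warning) and premise 2, O(issue_warning → not review_charter), we obtain O(not review_charter).
Applying K to premise 5 (O(not review_charter → break_seal)) and O(not review_charter) yields O(break_seal).
Premise 4 is O(break_seal → waive_schedule); since O(break_seal), deontic closure gives O(waive_schedule).
So O(waive_schedule) holds — waive_schedule is obligatory. None of the other listed options is made obligatory by any chain of premises.

waive_schedule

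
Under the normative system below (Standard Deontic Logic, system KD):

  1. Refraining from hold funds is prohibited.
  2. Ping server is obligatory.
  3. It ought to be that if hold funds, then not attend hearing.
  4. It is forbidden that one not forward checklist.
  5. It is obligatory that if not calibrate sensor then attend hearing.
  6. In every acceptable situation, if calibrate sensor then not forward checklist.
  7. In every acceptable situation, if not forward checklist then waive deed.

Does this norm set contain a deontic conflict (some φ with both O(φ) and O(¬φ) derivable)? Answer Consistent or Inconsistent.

Premise 4 is F(¬forward_checklist), i.e. O(forward_checklist).
Premise 6, O(calibrate_sensor → ¬forward_checklist), contraposes to O(forward_checklist → ¬calibrate_sensor); with O(forward_checklist) we get O(¬calibrate_sensor).
Applying K to premise 5 (O(¬calibrate_sensor → attend_hearing)) and O(¬calibrate_sensor) yields O(attend_hearing).
The contrapositive of premise 3 (O(hold_funds → ¬attend_hearing)) is O(attend_hearing → ¬hold_funds), and O(attend_hearing) is already established, so O(¬hold_funds).
However, F(¬hold_funds) at premise 1 amounts to O(hold_funds).
We now have both O(¬hold_funds) and O(hold_funds) — hold_funds is simultaneously obligatory and forbidden, violating the D-axiom.

Inconsistent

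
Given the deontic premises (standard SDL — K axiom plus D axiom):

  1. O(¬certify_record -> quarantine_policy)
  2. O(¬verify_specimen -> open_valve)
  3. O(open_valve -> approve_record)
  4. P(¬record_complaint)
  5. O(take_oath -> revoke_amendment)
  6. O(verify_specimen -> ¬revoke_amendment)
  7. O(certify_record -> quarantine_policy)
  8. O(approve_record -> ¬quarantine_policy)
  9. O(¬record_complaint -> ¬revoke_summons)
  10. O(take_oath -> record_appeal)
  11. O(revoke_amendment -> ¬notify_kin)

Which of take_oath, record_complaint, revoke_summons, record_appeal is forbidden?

Premises 7 and 1 cover both cases: O(certify_record -> quarantine_policy) and O(¬certify_record -> quarantine_policy). Since certify_record ∨ ¬certify_record is a tautology, O(quarantine_policy) follows.
Premise 8 is O(approve_record -> ¬quarantine_policy); contrapositively O(quarantine_policy -> ¬approve_record). Since O(quarantine_policy) holds, K gives O(¬approve_record).
Premise 3, O(open_valve -> approve_record), contraposes to O(¬approve_record -> ¬open_valve); with O(¬approve_record) we get O(¬open_valve).
The contrapositive of premise 2 (O(¬verify_specimen -> open_valve)) is O(¬open_valve -> verify_specimen), and O(¬open_valve) is already established, so O(verify_specimen).
Applying K to premise 6 (O(verify_specimen -> ¬revoke_amendment)) and O(verify_specimen) yields O(¬revoke_amendment).
Premise 5, O(take_oath -> revoke_amendment), contraposes to O(¬revoke_amendment -> ¬take_oath); with O(¬revoke_amendment) we get O(¬take_oath).
So O(¬take_oath) holds, i.e. take_oath is forbidden. None of the other listed options is forbidden under the premises.

take_oath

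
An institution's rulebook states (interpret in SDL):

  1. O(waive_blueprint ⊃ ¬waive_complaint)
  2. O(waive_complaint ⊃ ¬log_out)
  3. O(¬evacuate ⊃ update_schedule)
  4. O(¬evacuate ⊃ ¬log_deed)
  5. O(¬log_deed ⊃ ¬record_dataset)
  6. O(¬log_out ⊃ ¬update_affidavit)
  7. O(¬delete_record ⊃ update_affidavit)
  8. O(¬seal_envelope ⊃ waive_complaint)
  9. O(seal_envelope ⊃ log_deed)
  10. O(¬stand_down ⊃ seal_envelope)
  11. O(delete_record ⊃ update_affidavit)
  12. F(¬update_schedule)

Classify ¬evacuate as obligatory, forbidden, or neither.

Forbidden

Premises 7 and 11 cover both cases: O(¬delete_record ⊃ update_affidavit) and O(delete_record ⊃ update_affidavit). Since ¬delete_record ∨ delete_record is a tautology, O(update_affidavit) follows.
The contrapositive of premise 6 (O(¬log_out ⊃ ¬update_affidavit)) is O(update_affidavit ⊃ log_out), and O(update_affidavit) is already established, so O(log_out).
Premise 2, O(waive_complaint ⊃ ¬log_out), contraposes to O(log_out ⊃ ¬waive_complaint); with O(log_out) we get O(¬waive_complaint).
Premise 8 is O(¬seal_envelope ⊃ waive_complaint); contrapositively O(¬waive_complaint ⊃ seal_envelope). Since O(¬waive_complaint) holds, K gives O(seal_envelope).
Applying K to premise 9 (O(seal_envelope ⊃ log_deed)) and O(seal_envelope) yields O(log_deed).
Premise 4 is O(¬evacuate ⊃ ¬log_deed); contrapositively O(log_deed ⊃ evacuate). Since O(log_deed) holds, K gives O(evacuate).
Premises 1, 3, 5, 10, 12 do not contribute to this derivation.
Thus O(evacuate), which is F(¬evacuate): ¬evacuate is forbidden.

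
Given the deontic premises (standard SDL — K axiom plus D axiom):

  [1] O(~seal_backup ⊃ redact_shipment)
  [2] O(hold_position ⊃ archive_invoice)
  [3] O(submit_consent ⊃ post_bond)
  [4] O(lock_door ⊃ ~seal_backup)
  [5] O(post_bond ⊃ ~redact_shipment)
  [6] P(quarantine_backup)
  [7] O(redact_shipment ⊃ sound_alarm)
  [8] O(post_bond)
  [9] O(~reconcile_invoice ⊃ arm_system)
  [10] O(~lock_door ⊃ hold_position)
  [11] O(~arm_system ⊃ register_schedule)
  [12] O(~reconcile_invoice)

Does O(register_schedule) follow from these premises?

Premise 11 is O(~arm_system ⊃ register_schedule), but O(~arm_system) is not derivable from the premises, so it does not yield O(register_schedule).
No other premise forces O(register_schedule). An ideal world satisfying every premise can still have register_schedule false, so O(register_schedule) is not derivable.

No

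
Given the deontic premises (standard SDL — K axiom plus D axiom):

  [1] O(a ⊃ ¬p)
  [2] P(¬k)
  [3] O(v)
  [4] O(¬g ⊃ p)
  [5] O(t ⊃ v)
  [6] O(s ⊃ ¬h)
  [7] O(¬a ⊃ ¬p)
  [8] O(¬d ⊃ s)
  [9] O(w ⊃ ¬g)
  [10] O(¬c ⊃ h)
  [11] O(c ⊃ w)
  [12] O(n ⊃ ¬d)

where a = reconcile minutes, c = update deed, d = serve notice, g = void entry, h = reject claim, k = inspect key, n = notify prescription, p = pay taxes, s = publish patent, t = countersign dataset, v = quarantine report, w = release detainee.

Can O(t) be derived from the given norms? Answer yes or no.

No

Premise 5 is O(t ⊃ v); even if O(v) held, inferring O(t) would be affirming the consequent — invalid.
No other premise forces O(t). An ideal world satisfying every premise can still have t false, so O(t) is not derivable.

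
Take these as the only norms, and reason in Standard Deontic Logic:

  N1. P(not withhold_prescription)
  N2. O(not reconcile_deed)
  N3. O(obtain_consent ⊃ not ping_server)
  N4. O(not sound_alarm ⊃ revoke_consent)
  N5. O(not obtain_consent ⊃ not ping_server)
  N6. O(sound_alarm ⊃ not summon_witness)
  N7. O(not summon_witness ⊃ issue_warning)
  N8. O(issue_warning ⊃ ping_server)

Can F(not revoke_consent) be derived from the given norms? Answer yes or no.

Yes

Premises 5 and 3 are O(not obtain_consent ⊃ not ping_server) and O(obtain_consent ⊃ not ping_server); every ideal world satisfies not obtain_consent or obtain_consent, so in either case not ping_server holds — hence O(not ping_server).
The contrapositive of premise 8 (O(issue_warning ⊃ ping_server)) is O(not ping_server ⊃ not issue_warning), and O(not ping_server) is already established, so O(not issue_warning).
The contrapositive of premise 7 (O(not summon_witness ⊃ issue_warning)) is O(not issue_warning ⊃ summon_witness), and O(not issue_warning) is already established, so O(summon_witness).
Premise 6, O(sound_alarm ⊃ not summon_witness), contraposes to O(summon_witness ⊃ not sound_alarm); with O(summon_witness) we get O(not sound_alarm).
From O(not sound_alarm) and premise 4, O(not sound_alarm ⊃ revoke_consent), we obtain O(revoke_consent).
Premises 1, 2 do not contribute to this derivation.
So O(revoke_consent) holds, i.e. F(not revoke_consent). The claim follows.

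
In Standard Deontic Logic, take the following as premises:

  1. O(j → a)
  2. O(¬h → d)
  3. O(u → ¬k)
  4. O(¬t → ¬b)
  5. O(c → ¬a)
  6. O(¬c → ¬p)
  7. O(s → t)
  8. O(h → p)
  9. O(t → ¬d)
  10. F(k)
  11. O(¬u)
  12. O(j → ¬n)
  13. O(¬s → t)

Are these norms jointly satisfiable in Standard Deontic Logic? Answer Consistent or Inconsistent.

Premise 3 is O(u → ¬k); even if O(¬k) held, inferring O(u) would be affirming the consequent — invalid.
So O(u) is not derivable, and the apparent clash with O(¬u) does not arise.
A world satisfying every obligation exists (e.g. a=false, b=false, c=true, d=false, h=true, j=false, k=false, n=false, p=true, s=false, t=true, u=false); no atom is both obligatory and forbidden, so the set is consistent.

Consistent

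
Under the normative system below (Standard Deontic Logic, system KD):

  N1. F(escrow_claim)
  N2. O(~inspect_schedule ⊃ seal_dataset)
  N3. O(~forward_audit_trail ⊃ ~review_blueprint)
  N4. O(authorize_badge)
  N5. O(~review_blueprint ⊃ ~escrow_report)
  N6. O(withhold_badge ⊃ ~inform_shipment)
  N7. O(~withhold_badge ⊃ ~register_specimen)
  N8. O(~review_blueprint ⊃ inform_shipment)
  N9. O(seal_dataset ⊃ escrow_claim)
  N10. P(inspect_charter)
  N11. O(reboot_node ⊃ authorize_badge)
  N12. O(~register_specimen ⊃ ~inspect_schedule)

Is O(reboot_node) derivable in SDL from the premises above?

No

Premise 11 is O(reboot_node ⊃ authorize_badge); even if O(authorize_badge) held, inferring O(reboot_node) would be affirming the consequent — invalid.
No other premise forces O(reboot_node). An ideal world satisfying every premise can still have reboot_node false, so O(reboot_node) is not derivable.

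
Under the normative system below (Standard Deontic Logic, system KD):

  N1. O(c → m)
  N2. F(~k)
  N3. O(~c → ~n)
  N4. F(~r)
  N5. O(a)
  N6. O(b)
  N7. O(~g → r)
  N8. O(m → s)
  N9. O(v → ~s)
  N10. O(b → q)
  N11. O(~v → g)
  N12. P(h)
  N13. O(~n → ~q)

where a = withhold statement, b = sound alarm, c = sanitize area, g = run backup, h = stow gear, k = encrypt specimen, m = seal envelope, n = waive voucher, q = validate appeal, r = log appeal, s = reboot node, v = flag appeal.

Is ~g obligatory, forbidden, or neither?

Premise 6 gives O(b).
From O(b) and premise 10, O(b → q), we obtain O(q).
The contrapositive of premise 13 (O(~n → ~q)) is O(q → n), and O(q) is already established, so O(n).
Premise 3 is O(~c → ~n); contrapositively O(n → c). Since O(n) holds, K gives O(c).
Premise 1 is O(c → m); since O(c), deontic closure gives O(m).
Applying K to premise 8 (O(m → s)) and O(m) yields O(s).
Premise 9, O(v → ~s), contraposes to O(s → ~v); with O(s) we get O(~v).
Applying K to premise 11 (O(~v → g)) and O(~v) yields O(g).
Premises 2, 4, 5, 7, 12 do not contribute to this derivation.
Thus O(g), which is F(~g): ~g is forbidden.

Forbidden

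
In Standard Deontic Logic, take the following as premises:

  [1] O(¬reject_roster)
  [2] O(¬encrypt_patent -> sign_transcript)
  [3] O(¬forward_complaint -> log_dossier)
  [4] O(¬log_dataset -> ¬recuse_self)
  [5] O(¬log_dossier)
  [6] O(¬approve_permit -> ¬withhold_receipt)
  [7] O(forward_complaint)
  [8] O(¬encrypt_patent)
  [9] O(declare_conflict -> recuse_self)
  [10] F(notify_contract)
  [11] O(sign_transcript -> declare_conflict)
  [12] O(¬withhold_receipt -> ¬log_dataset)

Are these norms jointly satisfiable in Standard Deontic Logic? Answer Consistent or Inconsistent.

Consistent

Premise 3 is O(¬forward_complaint -> log_dossier), but O(¬forward_complaint) is not derivable from the premises, so it does not yield O(log_dossier).
So O(log_dossier) is not derivable, and the apparent clash with O(¬log_dossier) does not arise.
A world satisfying every obligation exists (e.g. approve_permit=true, declare_conflict=true, encrypt_patent=false, forward_complaint=true, log_dataset=true, log_dossier=false, notify_contract=false, recuse_self=true, reject_roster=false, sign_transcript=true, withhold_receipt=true); no atom is both obligatory and forbidden, so the set is consistent.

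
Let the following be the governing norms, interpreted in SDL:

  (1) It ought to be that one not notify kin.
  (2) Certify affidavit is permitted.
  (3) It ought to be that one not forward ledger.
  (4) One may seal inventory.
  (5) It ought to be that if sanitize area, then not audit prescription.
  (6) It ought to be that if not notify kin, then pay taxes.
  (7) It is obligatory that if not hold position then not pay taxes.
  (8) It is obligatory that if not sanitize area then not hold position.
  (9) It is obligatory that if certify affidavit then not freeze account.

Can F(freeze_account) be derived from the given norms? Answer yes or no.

Premise 9 is O(certify_affidavit → ¬freeze_account), but O(certify_affidavit) is not derivable from the premises (the permission P(certify_affidavit) asserts only ¬O(¬certify_affidavit), not O(certify_affidavit)), so it does not yield O(¬freeze_account).
No other premise forces O(¬freeze_account). An ideal world satisfying every premise can still have freeze_account true, so F(freeze_account) is not derivable.

No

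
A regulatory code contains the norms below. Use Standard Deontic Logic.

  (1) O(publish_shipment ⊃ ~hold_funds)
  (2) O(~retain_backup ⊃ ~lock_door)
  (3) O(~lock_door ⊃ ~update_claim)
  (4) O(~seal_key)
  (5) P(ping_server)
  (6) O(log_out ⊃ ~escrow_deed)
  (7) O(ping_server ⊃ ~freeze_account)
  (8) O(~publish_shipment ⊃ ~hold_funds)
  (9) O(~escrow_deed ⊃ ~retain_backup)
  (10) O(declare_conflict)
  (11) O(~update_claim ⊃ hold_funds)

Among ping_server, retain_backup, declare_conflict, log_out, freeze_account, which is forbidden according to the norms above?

log_out

Premises 1 and 8 are O(publish_shipment ⊃ ~hold_funds) and O(~publish_shipment ⊃ ~hold_funds); every ideal world satisfies publish_shipment or ~publish_shipment, so in either case ~hold_funds holds — hence O(~hold_funds).
The contrapositive of premise 11 (O(~update_claim ⊃ hold_funds)) is O(~hold_funds ⊃ update_claim), and O(~hold_funds) is already established, so O(update_claim).
The contrapositive of premise 3 (O(~lock_door ⊃ ~update_claim)) is O(update_claim ⊃ lock_door), and O(update_claim) is already established, so O(lock_door).
The contrapositive of premise 2 (O(~retain_backup ⊃ ~lock_door)) is O(lock_door ⊃ retain_backup), and O(lock_door) is already established, so O(retain_backup).
The contrapositive of premise 9 (O(~escrow_deed ⊃ ~retain_backup)) is O(retain_backup ⊃ escrow_deed), and O(retain_backup) is already established, so O(escrow_deed).
The contrapositive of premise 6 (O(log_out ⊃ ~escrow_deed)) is O(escrow_deed ⊃ ~log_out), and O(escrow_deed) is already established, so O(~log_out).
So O(~log_out) holds, i.e. log_out is forbidden. None of the other listed options is forbidden under the premises.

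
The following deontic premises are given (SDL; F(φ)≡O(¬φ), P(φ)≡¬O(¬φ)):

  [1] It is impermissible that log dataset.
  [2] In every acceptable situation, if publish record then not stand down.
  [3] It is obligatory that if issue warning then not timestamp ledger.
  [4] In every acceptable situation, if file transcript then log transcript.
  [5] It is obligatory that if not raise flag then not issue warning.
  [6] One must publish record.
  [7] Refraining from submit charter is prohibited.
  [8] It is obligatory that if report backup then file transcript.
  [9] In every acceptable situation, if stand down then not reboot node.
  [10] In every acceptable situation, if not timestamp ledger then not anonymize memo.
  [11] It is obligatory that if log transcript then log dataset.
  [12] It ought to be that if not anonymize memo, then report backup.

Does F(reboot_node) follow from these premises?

Premise 9 is O(stand_down → ¬reboot_node), but O(stand_down) is not derivable from the premises, so it does not yield O(¬reboot_node).
No other premise forces O(¬reboot_node). An ideal world satisfying every premise can still have reboot_node true, so F(reboot_node) is not derivable.

No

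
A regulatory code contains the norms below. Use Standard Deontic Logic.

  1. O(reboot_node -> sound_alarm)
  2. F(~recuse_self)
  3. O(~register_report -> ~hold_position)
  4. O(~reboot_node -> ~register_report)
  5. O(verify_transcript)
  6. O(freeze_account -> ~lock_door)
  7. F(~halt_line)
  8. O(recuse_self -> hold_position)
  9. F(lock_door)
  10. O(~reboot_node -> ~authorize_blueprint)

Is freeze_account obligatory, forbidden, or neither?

Premise 6 is O(freeze_account -> ~lock_door); even if O(~lock_door) held, inferring O(freeze_account) would be affirming the consequent — invalid.
No premise or chain of K-axiom applications forces O(freeze_account), and none forces O(~freeze_account). So freeze_account is neither obligatory nor forbidden under these norms.

Neither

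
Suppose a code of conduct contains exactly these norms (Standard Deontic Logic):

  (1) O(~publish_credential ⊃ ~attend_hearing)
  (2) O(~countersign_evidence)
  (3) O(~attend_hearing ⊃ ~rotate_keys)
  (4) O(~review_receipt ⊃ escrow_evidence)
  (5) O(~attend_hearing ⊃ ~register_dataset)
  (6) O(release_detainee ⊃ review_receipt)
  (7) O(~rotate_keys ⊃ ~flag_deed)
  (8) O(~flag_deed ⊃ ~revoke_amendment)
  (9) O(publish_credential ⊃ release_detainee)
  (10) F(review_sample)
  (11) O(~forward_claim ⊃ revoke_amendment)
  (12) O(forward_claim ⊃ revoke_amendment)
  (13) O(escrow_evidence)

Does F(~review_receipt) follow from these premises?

Yes

Premises 11 and 12 cover both cases: O(~forward_claim ⊃ revoke_amendment) and O(forward_claim ⊃ revoke_amendment). Since ~forward_claim ∨ forward_claim is a tautology, O(revoke_amendment) follows.
Premise 8 is O(~flag_deed ⊃ ~revoke_amendment); contrapositively O(revoke_amendment ⊃ flag_deed). Since O(revoke_amendment) holds, K gives O(flag_deed).
Premise 7, O(~rotate_keys ⊃ ~flag_deed), contraposes to O(flag_deed ⊃ rotate_keys); with O(flag_deed) we get O(rotate_keys).
The contrapositive of premise 3 (O(~attend_hearing ⊃ ~rotate_keys)) is O(rotate_keys ⊃ attend_hearing), and O(rotate_keys) is already established, so O(attend_hearing).
Premise 1 is O(~publish_credential ⊃ ~attend_hearing); contrapositively O(attend_hearing ⊃ publish_credential). Since O(attend_hearing) holds, K gives O(publish_credential).
With premise 9, O(publish_credential ⊃ release_detainee), the K-axiom yields O(release_detainee).
With premise 6, O(release_detainee ⊃ review_receipt), the K-axiom yields O(review_receipt).
Premises 2, 4, 5, 10, 13 do not contribute to this derivation.
So O(review_receipt) holds, i.e. F(~review_receipt). The claim follows.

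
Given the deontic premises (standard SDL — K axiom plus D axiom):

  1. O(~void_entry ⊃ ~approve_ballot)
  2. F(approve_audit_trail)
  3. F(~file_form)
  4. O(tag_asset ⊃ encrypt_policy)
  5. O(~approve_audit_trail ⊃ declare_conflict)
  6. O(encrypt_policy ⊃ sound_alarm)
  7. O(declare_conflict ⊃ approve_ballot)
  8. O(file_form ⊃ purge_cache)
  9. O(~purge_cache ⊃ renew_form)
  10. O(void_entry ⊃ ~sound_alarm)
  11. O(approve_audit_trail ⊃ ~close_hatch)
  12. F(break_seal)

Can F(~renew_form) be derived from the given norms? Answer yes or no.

Premise 9 is O(~purge_cache ⊃ renew_form), but O(~purge_cache) is not derivable from the premises, so it does not yield O(renew_form).
No other premise forces O(renew_form). An ideal world satisfying every premise can still have ~renew_form true, so F(~renew_form) is not derivable.

No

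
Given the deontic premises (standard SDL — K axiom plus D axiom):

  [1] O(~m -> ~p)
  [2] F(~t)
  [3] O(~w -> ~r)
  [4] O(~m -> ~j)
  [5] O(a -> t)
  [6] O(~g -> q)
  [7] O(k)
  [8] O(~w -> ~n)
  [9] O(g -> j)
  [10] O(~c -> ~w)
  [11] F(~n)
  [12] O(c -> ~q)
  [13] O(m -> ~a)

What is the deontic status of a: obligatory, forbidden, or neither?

Forbidden

Premise 11 is F(~n), i.e. O(n).
Premise 8 is O(~w -> ~n); contrapositively O(n -> w). Since O(n) holds, K gives O(w).
Premise 10, O(~c -> ~w), contraposes to O(w -> c); with O(w) we get O(c).
With premise 12, O(c -> ~q), the K-axiom yields O(~q).
The contrapositive of premise 6 (O(~g -> q)) is O(~q -> g), and O(~q) is already established, so O(g).
Applying K to premise 9 (O(g -> j)) and O(g) yields O(j).
The contrapositive of premise 4 (O(~m -> ~j)) is O(j -> m), and O(j) is already established, so O(m).
With premise 13, O(m -> ~a), the K-axiom yields O(~a).
Premises 1, 2, 3, 5, 7 do not contribute to this derivation.
Thus O(~a), which is F(a): a is forbidden.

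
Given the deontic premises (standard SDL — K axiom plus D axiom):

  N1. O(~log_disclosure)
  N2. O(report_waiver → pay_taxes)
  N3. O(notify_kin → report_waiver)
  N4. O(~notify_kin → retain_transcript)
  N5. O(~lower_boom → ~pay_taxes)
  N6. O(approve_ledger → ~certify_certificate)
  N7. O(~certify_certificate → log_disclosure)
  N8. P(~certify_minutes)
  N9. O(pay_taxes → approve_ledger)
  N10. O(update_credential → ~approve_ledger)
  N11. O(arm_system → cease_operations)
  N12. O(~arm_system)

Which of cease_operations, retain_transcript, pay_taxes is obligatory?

retain_transcript

Premise 1 gives O(~log_disclosure).
The contrapositive of premise 7 (O(~certify_certificate → log_disclosure)) is O(~log_disclosure → certify_certificate), and O(~log_disclosure) is already established, so O(certify_certificate).
Premise 6, O(approve_ledger → ~certify_certificate), contraposes to O(certify_certificate → ~approve_ledger); with O(certify_certificate) we get O(~approve_ledger).
The contrapositive of premise 9 (O(pay_taxes → approve_ledger)) is O(~approve_ledger → ~pay_taxes), and O(~approve_ledger) is already established, so O(~pay_taxes).
Premise 2 is O(report_waiver → pay_taxes); contrapositively O(~pay_taxes → ~report_waiver). Since O(~pay_taxes) holds, K gives O(~report_waiver).
Premise 3 is O(notify_kin → report_waiver); contrapositively O(~report_waiver → ~notify_kin). Since O(~report_waiver) holds, K gives O(~notify_kin).
Premise 4 is O(~notify_kin → retain_transcript); since O(~notify_kin), deontic closure gives O(retain_transcript).
So O(retain_transcript) holds — retain_transcript is obligatory. None of the other listed options is made obligatory by any chain of premises.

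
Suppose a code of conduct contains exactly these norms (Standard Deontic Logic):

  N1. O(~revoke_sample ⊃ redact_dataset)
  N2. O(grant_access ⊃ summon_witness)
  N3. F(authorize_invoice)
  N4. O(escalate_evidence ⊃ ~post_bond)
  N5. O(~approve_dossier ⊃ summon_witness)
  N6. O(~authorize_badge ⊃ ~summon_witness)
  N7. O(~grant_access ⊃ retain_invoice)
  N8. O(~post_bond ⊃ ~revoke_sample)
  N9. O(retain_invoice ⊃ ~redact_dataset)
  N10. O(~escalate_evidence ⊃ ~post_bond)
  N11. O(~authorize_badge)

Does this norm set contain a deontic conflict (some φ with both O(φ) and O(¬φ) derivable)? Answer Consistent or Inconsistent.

Inconsistent

Premises 4 and 10 are O(escalate_evidence ⊃ ~post_bond) and O(~escalate_evidence ⊃ ~post_bond); every ideal world satisfies escalate_evidence or ~escalate_evidence, so in either case ~post_bond holds — hence O(~post_bond).
With premise 8, O(~post_bond ⊃ ~revoke_sample), the K-axiom yields O(~revoke_sample).
Applying K to premise 1 (O(~revoke_sample ⊃ redact_dataset)) and O(~revoke_sample) yields O(redact_dataset).
Premise 9, O(retain_invoice ⊃ ~redact_dataset), contraposes to O(redact_dataset ⊃ ~retain_invoice); with O(redact_dataset) we get O(~retain_invoice).
The contrapositive of premise 7 (O(~grant_access ⊃ retain_invoice)) is O(~retain_invoice ⊃ grant_access), and O(~retain_invoice) is already established, so O(grant_access).
From O(grant_access) and premise 2, O(grant_access ⊃ summon_witness), we obtain O(summon_witness).
Premise 6, O(~authorize_badge ⊃ ~summon_witness), contraposes to O(summon_witness ⊃ authorize_badge); with O(summon_witness) we get O(authorize_badge).
But premise 11 directly asserts O(~authorize_badge).
We now have both O(authorize_badge) and O(~authorize_badge) — authorize_badge is simultaneously obligatory and forbidden, violating the D-axiom.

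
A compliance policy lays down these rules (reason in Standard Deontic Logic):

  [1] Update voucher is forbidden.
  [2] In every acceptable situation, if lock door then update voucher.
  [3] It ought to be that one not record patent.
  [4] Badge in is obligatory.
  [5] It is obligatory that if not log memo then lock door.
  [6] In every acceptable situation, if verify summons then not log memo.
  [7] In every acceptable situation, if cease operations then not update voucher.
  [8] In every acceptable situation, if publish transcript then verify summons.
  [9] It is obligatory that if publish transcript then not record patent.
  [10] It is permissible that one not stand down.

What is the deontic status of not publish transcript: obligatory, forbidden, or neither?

F(update_voucher) at premise 1 means O(¬update_voucher).
Premise 2 is O(lock_door → update_voucher); contrapositively O(¬update_voucher → ¬lock_door). Since O(¬update_voucher) holds, K gives O(¬lock_door).
Premise 5 is O(¬log_memo → lock_door); contrapositively O(¬lock_door → log_memo). Since O(¬lock_door) holds, K gives O(log_memo).
Premise 6 is O(verify_summons → ¬log_memo); contrapositively O(log_memo → ¬verify_summons). Since O(log_memo) holds, K gives O(¬verify_summons).
The contrapositive of premise 8 (O(publish_transcript → verify_summons)) is O(¬verify_summons → ¬publish_transcript), and O(¬verify_summons) is already established, so O(¬publish_transcript).
Premises 3, 4, 7, 9, 10 do not contribute to this derivation.
Hence ¬publish_transcript is obligatory.

Obligatory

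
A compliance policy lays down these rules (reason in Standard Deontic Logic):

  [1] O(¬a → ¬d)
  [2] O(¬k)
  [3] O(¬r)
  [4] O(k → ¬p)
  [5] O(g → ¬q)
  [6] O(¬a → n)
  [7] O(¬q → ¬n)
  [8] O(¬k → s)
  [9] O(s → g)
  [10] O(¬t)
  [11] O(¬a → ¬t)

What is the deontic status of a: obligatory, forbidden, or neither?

Obligatory

Premise 2 states O(¬k) outright.
Premise 8 is O(¬k → s); since O(¬k), deontic closure gives O(s).
Applying K to premise 9 (O(s → g)) and O(s) yields O(g).
With premise 5, O(g → ¬q), the K-axiom yields O(¬q).
With premise 7, O(¬q → ¬n), the K-axiom yields O(¬n).
Premise 6, O(¬a → n), contraposes to O(¬n → a); with O(¬n) we get O(a).
Premises 1, 3, 4, 10, 11 do not contribute to this derivation.
Hence a is obligatory.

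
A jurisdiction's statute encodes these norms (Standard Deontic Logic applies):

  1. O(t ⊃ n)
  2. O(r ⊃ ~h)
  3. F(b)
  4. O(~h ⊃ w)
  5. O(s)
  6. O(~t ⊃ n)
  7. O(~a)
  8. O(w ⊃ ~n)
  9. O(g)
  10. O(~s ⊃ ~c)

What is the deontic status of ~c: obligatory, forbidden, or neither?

Premise 10 is O(~s ⊃ ~c), but O(~s) is not derivable from the premises, so it does not yield O(~c).
No premise or chain of K-axiom applications forces O(~c), and none forces O(c). So ~c is neither obligatory nor forbidden under these norms.

Neither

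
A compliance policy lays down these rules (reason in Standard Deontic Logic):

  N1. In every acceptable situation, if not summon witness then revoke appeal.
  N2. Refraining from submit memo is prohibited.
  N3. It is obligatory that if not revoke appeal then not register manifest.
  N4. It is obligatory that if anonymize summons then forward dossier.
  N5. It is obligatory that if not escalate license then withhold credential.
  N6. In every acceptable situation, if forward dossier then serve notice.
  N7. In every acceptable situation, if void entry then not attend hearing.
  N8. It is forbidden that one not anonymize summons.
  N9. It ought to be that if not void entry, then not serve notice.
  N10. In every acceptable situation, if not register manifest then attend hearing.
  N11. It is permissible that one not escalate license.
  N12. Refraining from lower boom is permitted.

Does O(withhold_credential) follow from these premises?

No

Premise 5 is O(¬escalate_license → withhold_credential), but O(¬escalate_license) is not derivable from the premises (the permission P(¬escalate_license) asserts only ¬O(escalate_license), not O(¬escalate_license)), so it does not yield O(withhold_credential).
No other premise forces O(withhold_credential). An ideal world satisfying every premise can still have withhold_credential false, so O(withhold_credential) is not derivable.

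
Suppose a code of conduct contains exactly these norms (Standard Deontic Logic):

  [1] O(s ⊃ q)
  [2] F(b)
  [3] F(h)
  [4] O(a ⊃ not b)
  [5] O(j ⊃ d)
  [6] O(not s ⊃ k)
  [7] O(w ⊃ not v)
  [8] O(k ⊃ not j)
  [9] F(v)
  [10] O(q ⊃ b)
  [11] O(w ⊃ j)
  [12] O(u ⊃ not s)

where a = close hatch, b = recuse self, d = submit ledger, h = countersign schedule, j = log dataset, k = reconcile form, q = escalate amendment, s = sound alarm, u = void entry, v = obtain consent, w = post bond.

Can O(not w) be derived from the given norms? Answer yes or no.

Yes

F(b) at premise 2 means O(not b).
The contrapositive of premise 10 (O(q ⊃ b)) is O(not b ⊃ not q), and O(not b) is already established, so O(not q).
The contrapositive of premise 1 (O(s ⊃ q)) is O(not q ⊃ not s), and O(not q) is already established, so O(not s).
Premise 6 is O(not s ⊃ k); since O(not s), deontic closure gives O(k).
From O(k) and premise 8, O(k ⊃ not j), we obtain O(not j).
Premise 11, O(w ⊃ j), contraposes to O(not j ⊃ not w); with O(not j) we get O(not w).
Premises 3, 4, 5, 7, 9, 12 do not contribute to this derivation.
So O(not w) follows.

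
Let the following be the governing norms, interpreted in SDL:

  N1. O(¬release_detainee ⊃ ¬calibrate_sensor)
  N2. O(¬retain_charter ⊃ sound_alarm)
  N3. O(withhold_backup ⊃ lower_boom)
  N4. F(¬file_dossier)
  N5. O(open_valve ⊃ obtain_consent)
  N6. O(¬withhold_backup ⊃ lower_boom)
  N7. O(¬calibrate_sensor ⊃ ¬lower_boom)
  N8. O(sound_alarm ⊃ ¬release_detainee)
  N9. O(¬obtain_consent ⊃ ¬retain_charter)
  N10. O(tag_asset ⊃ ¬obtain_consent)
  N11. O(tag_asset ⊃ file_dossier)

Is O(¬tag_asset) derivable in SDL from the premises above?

By case analysis on ¬withhold_backup: premise 6 gives O(¬withhold_backup ⊃ lower_boom) and premise 3 gives O(withhold_backup ⊃ lower_boom), so O(lower_boom) either way.
The contrapositive of premise 7 (O(¬calibrate_sensor ⊃ ¬lower_boom)) is O(lower_boom ⊃ calibrate_sensor), and O(lower_boom) is already established, so O(calibrate_sensor).
The contrapositive of premise 1 (O(¬release_detainee ⊃ ¬calibrate_sensor)) is O(calibrate_sensor ⊃ release_detainee), and O(calibrate_sensor) is already established, so O(release_detainee).
Premise 8, O(sound_alarm ⊃ ¬release_detainee), contraposes to O(release_detainee ⊃ ¬sound_alarm); with O(release_detainee) we get O(¬sound_alarm).
The contrapositive of premise 2 (O(¬retain_charter ⊃ sound_alarm)) is O(¬sound_alarm ⊃ retain_charter), and O(¬sound_alarm) is already established, so O(retain_charter).
Premise 9, O(¬obtain_consent ⊃ ¬retain_charter), contraposes to O(retain_charter ⊃ obtain_consent); with O(retain_charter) we get O(obtain_consent).
The contrapositive of premise 10 (O(tag_asset ⊃ ¬obtain_consent)) is O(obtain_consent ⊃ ¬tag_asset), and O(obtain_consent) is already established, so O(¬tag_asset).
Premises 4, 5, 11 do not contribute to this derivation.
So O(¬tag_asset) follows.

Yes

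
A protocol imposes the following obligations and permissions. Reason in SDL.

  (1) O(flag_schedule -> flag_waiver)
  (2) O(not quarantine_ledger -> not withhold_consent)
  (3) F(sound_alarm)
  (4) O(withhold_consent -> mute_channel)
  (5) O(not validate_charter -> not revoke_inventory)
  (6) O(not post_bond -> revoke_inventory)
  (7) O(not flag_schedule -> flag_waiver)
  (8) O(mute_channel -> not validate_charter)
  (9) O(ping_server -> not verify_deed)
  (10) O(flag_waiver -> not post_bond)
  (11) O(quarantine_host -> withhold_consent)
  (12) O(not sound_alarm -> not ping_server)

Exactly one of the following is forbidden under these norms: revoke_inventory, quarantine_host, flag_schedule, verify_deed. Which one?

Premises 7 and 1 are O(not flag_schedule -> flag_waiver) and O(flag_schedule -> flag_waiver); every ideal world satisfies not flag_schedule or flag_schedule, so in either case flag_waiver holds — hence O(flag_waiver).
With premise 10, O(flag_waiver -> not post_bond), the K-axiom yields O(not post_bond).
Premise 6 is O(not post_bond -> revoke_inventory); since O(not post_bond), deontic closure gives O(revoke_inventory).
Premise 5, O(not validate_charter -> not revoke_inventory), contraposes to O(revoke_inventory -> validate_charter); with O(revoke_inventory) we get O(validate_charter).
Premise 8, O(mute_channel -> not validate_charter), contraposes to O(validate_charter -> not mute_channel); with O(validate_charter) we get O(not mute_channel).
Premise 4 is O(withhold_consent -> mute_channel); contrapositively O(not mute_channel -> not withhold_consent). Since O(not mute_channel) holds, K gives O(not withhold_consent).
The contrapositive of premise 11 (O(quarantine_host -> withhold_consent)) is O(not withhold_consent -> not quarantine_host), and O(not withhold_consent) is already established, so O(not quarantine_host).
So O(not quarantine_host) holds, i.e. quarantine_host is forbidden. None of the other listed options is forbidden under the premises.

quarantine_host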